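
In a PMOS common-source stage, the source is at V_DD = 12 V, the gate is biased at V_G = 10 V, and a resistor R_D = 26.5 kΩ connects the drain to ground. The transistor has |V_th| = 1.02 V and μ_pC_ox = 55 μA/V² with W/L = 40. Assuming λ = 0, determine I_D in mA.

V_SG = V_DD − V_G = 12 − 10 = 2 V, so V_ov = 2 − 1.02 = 0.98 V.
k_p = μ_pC_ox · (W/L) = 2.2 mA/V².
Assume saturation: I_D = ½ k_p V_ov² = 0.5 × 2.2 × 0.98² = 1.06 mA, giving V_SD = V_DD − I_D R_D = 12 − 1.06 × 26.5 = -16 V.
But -16 V < V_ov = 0.98 V, so the device is actually in triode.
In triode I_D = k_p[V_ov V_SD − ½ V_SD²] and I_D = (V_DD − V_SD)/R_D. Equating: 29.2 V_SD² − 58.13 V_SD + 12 = 0, giving V_SD = 0.234 V (the root below V_ov).
I_D = (12 − 0.234) / 26.5 = 0.444 mA.

I_D = 0.444 mA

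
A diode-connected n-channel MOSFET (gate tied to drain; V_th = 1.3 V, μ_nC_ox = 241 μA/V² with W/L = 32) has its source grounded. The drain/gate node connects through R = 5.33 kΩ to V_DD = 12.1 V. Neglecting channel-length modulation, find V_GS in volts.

V_GS = 2.00 V

With gate tied to drain, V_GS = V_DS ≥ V_GS − V_th, so the device is in saturation.
k_n = μ_nC_ox · (W/L) = 7.712 mA/V².
KCL at the drain: ½ k_n (V_GS − V_th)² = (V_DD − V_GS)/R.
Let x = V_GS − 1.3. Then 20.6 x² + x − 10.8 = 0, giving x = 0.701 V (positive root), so V_GS = 2 V.
I_D = (V_DD − V_GS)/R = (12.1 − 2) / 5.33 = 1.89 mA.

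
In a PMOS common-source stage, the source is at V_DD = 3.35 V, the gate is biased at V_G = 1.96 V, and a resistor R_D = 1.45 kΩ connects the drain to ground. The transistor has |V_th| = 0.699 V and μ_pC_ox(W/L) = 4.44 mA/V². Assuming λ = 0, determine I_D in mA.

I_D = 1.06 mA

V_SG = V_DD − V_G = 3.35 − 1.96 = 1.39 V, so V_ov = 1.39 − 0.699 = 0.691 V.
Assume saturation: I_D = ½ k_p V_ov² = 0.5 × 4.44 × 0.691² = 1.06 mA, giving V_SD = V_DD − I_D R_D = 3.35 − 1.06 × 1.45 = 1.81 V.
V_SD = 1.81 V ≥ V_ov = 0.691 V, confirming saturation.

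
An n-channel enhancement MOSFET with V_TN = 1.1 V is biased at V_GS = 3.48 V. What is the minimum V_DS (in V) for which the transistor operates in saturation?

The boundary between triode and saturation is V_DS = V_GS − V_TN = V_ov.
V_ov = 3.48 − 1.1 = 2.38 V.

V_DS,sat = 2.38 V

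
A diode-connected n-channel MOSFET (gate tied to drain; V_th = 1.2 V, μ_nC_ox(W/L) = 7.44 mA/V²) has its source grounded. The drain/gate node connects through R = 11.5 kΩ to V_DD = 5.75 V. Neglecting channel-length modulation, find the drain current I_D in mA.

I_D = 0.368 mA

With gate tied to drain, V_GS = V_DS ≥ V_GS − V_th, so the device is in saturation.
KCL at the drain: ½ k_n (V_GS − V_th)² = (V_DD − V_GS)/R.
Let x = V_GS − 1.2. Then 42.8 x² + x − 4.55 = 0, giving x = 0.315 V (positive root), so V_GS = 1.51 V.
I_D = (V_DD − V_GS)/R = (5.75 − 1.51) / 11.5 = 0.368 mA.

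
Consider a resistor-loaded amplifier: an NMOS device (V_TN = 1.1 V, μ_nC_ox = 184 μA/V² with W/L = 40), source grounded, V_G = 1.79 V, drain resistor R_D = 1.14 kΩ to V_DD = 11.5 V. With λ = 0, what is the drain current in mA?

I_D = 1.75 mA

V_GS = V_G = 1.79 V, so V_ov = 1.79 − 1.1 = 0.69 V.
k_n = μ_nC_ox · (W/L) = 7.36 mA/V².
Assume saturation: I_D = ½ k_n V_ov² = 0.5 × 7.36 × 0.69² = 1.75 mA, giving V_DS = V_DD − I_D R_D = 11.5 − 1.75 × 1.14 = 9.5 V.
V_DS = 9.5 V ≥ V_ov = 0.69 V, confirming saturation.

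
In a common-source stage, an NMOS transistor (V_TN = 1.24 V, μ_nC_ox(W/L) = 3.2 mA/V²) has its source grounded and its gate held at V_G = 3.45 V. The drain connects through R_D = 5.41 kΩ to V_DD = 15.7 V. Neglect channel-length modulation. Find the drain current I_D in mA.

I_D = 2.82 mA

V_GS = V_G = 3.45 V, so V_ov = 3.45 − 1.24 = 2.21 V.
Assume saturation: I_D = ½ k_n V_ov² = 0.5 × 3.2 × 2.21² = 7.81 mA, giving V_DS = V_DD − I_D R_D = 15.7 − 7.81 × 5.41 = -26.6 V.
But -26.6 V < V_ov = 2.21 V, so the device is actually in triode.
In triode I_D = k_n[V_ov V_DS − ½ V_DS²] and I_D = (V_DD − V_DS)/R_D. Equating: 8.66 V_DS² − 39.26 V_DS + 15.7 = 0, giving V_DS = 0.443 V (the root below V_ov).
I_D = (15.7 − 0.443) / 5.41 = 2.82 mA.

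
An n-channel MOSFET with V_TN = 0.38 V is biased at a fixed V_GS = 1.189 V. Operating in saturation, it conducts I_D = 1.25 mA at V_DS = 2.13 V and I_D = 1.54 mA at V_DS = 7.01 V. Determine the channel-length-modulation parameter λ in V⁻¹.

λ = 0.0529 V⁻¹

With V_GS fixed, I_D ∝ (1 + λ V_DS) in saturation, so I_D2/I_D1 = (1 + λ V_DS2)/(1 + λ V_DS1).
1.54/1.25 = 1.232 = (1 + 7.01 λ)/(1 + 2.13 λ).
Solving: λ (I_D1 V_DS2 − I_D2 V_DS1) = I_D2 − I_D1, so λ = (1.54 − 1.25) / (1.25 × 7.01 − 1.54 × 2.13) = 0.29 / 5.48 = 0.0529 V⁻¹.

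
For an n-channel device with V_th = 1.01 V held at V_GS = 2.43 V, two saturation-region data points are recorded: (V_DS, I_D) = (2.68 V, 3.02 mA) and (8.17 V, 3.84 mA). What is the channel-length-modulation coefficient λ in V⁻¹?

λ = 0.0570 V⁻¹

With V_GS fixed, I_D ∝ (1 + λ V_DS) in saturation, so I_D2/I_D1 = (1 + λ V_DS2)/(1 + λ V_DS1).
3.84/3.02 = 1.272 = (1 + 8.17 λ)/(1 + 2.68 λ).
Solving: λ (I_D1 V_DS2 − I_D2 V_DS1) = I_D2 − I_D1, so λ = (3.84 − 3.02) / (3.02 × 8.17 − 3.84 × 2.68) = 0.82 / 14.4 = 0.057 V⁻¹.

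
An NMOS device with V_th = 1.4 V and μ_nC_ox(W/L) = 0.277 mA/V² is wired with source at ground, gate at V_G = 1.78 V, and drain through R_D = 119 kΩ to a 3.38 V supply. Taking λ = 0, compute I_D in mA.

I_D = 0.0200 mA

V_GS = V_G = 1.78 V, so V_ov = 1.78 − 1.4 = 0.38 V.
Assume saturation: I_D = ½ k_n V_ov² = 0.5 × 0.277 × 0.38² = 0.02 mA, giving V_DS = V_DD − I_D R_D = 3.38 − 0.02 × 119 = 1 V.
V_DS = 1 V ≥ V_ov = 0.38 V, confirming saturation.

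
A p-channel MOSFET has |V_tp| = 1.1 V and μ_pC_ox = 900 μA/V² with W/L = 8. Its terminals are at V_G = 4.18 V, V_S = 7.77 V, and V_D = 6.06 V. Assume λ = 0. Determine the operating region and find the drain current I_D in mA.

Triode; I_D = 20.1 mA

V_SG = V_S − V_G = 7.77 − 4.18 = 3.59 V; V_SD = V_S − V_D = 7.77 − 6.06 = 1.71 V.
k_p = μ_pC_ox · (W/L) = 7.2 mA/V².
V_ov = V_SG − |V_tp| = 3.59 − 1.1 = 2.49 V.
Since V_SD = 1.71 V < V_ov = 2.49 V, the device is in the triode region.
I_D = k_p [V_ov · V_SD − ½ V_SD²] = 7.2 × [2.49 × 1.71 − 0.5 × 1.71²] = 20.1 mA.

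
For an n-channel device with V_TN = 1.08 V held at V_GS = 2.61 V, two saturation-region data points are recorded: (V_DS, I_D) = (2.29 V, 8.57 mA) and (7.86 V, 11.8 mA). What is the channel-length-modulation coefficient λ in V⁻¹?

With V_GS fixed, I_D ∝ (1 + λ V_DS) in saturation, so I_D2/I_D1 = (1 + λ V_DS2)/(1 + λ V_DS1).
11.8/8.57 = 1.377 = (1 + 7.86 λ)/(1 + 2.29 λ).
Solving: λ (I_D1 V_DS2 − I_D2 V_DS1) = I_D2 − I_D1, so λ = (11.8 − 8.57) / (8.57 × 7.86 − 11.8 × 2.29) = 3.23 / 40.3 = 0.0801 V⁻¹.

λ = 0.0801 V⁻¹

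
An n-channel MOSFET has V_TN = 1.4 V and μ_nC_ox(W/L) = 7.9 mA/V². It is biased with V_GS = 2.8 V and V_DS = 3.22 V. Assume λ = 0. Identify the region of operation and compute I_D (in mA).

V_ov = V_GS − V_TN = 2.8 − 1.4 = 1.4 V.
Since V_DS = 3.22 V ≥ V_ov = 1.4 V, the device is in saturation.
I_D = ½ k_n V_ov² = 0.5 × 7.9 × 1.4² = 7.74 mA.

Saturation; I_D = 7.74 mA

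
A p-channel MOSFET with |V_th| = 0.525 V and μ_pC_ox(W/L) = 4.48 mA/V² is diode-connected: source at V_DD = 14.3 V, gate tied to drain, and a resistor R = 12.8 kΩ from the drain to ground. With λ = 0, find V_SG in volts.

With gate tied to drain, V_SG = V_SD ≥ V_SG − |V_th|, so the device is in saturation.
KCL at the drain: ½ k_p (V_SG − |V_th|)² = (V_DD − V_SG)/R.
Let x = V_SG − 0.525. Then 28.7 x² + x − 13.78 = 0, giving x = 0.676 V (positive root), so V_SG = 1.2 V.
I_D = (V_DD − V_SG)/R = (14.3 − 1.2) / 12.8 = 1.02 mA.

V_SG = 1.20 V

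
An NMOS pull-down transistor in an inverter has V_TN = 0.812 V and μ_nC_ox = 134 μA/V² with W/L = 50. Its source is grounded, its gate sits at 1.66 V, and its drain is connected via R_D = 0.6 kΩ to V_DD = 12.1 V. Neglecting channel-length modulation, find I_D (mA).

I_D = 2.41 mA

V_GS = V_G = 1.66 V, so V_ov = 1.66 − 0.812 = 0.848 V.
k_n = μ_nC_ox · (W/L) = 6.7 mA/V².
Assume saturation: I_D = ½ k_n V_ov² = 0.5 × 6.7 × 0.848² = 2.41 mA, giving V_DS = V_DD − I_D R_D = 12.1 − 2.41 × 0.6 = 10.7 V.
V_DS = 10.7 V ≥ V_ov = 0.848 V, confirming saturation.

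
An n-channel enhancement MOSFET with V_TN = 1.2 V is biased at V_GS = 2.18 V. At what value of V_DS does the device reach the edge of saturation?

The boundary between triode and saturation is V_DS = V_GS − V_TN = V_ov.
V_ov = 2.18 − 1.2 = 0.98 V.

V_DS,sat = 0.980 V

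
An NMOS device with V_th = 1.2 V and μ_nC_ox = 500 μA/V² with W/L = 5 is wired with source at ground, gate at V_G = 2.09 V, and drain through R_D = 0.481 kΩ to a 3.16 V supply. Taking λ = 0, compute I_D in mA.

I_D = 0.990 mA

V_GS = V_G = 2.09 V, so V_ov = 2.09 − 1.2 = 0.89 V.
k_n = μ_nC_ox · (W/L) = 2.5 mA/V².
Assume saturation: I_D = ½ k_n V_ov² = 0.5 × 2.5 × 0.89² = 0.99 mA, giving V_DS = V_DD − I_D R_D = 3.16 − 0.99 × 0.481 = 2.68 V.
V_DS = 2.68 V ≥ V_ov = 0.89 V, confirming saturation.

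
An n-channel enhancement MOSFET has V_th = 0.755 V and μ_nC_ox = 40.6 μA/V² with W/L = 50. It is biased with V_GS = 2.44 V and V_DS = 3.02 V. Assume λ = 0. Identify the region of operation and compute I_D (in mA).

k_n = μ_nC_ox · (W/L) = 2.03 mA/V².
V_ov = V_GS − V_th = 2.44 − 0.755 = 1.69 V.
Since V_DS = 3.02 V ≥ V_ov = 1.69 V, the device is in saturation.
I_D = ½ k_n V_ov² = 0.5 × 2.03 × 1.69² = 2.88 mA.

Saturation; I_D = 2.88 mA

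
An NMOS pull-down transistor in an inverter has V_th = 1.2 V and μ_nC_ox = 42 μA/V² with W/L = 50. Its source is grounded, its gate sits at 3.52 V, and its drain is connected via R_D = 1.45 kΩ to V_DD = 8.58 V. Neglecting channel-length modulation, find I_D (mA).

V_GS = V_G = 3.52 V, so V_ov = 3.52 − 1.2 = 2.32 V.
k_n = μ_nC_ox · (W/L) = 2.1 mA/V².
Assume saturation: I_D = ½ k_n V_ov² = 0.5 × 2.1 × 2.32² = 5.65 mA, giving V_DS = V_DD − I_D R_D = 8.58 − 5.65 × 1.45 = 0.385 V.
But 0.385 V < V_ov = 2.32 V, so the device is actually in triode.
In triode I_D = k_n[V_ov V_DS − ½ V_DS²] and I_D = (V_DD − V_DS)/R_D. Equating: 1.52 V_DS² − 8.064 V_DS + 8.58 = 0, giving V_DS = 1.47 V (the root below V_ov).
I_D = (8.58 − 1.47) / 1.45 = 4.9 mA.

I_D = 4.90 mA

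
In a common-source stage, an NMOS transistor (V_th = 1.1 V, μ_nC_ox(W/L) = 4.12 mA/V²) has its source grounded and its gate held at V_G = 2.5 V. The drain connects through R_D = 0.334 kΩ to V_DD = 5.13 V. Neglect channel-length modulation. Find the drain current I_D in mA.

I_D = 4.04 mA

V_GS = V_G = 2.5 V, so V_ov = 2.5 − 1.1 = 1.4 V.
Assume saturation: I_D = ½ k_n V_ov² = 0.5 × 4.12 × 1.4² = 4.04 mA, giving V_DS = V_DD − I_D R_D = 5.13 − 4.04 × 0.334 = 3.78 V.
V_DS = 3.78 V ≥ V_ov = 1.4 V, confirming saturation.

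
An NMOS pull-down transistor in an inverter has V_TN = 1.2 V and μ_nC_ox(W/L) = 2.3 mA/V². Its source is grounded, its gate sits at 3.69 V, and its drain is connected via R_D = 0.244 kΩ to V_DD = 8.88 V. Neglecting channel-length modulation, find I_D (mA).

V_GS = V_G = 3.69 V, so V_ov = 3.69 − 1.2 = 2.49 V.
Assume saturation: I_D = ½ k_n V_ov² = 0.5 × 2.3 × 2.49² = 7.13 mA, giving V_DS = V_DD − I_D R_D = 8.88 − 7.13 × 0.244 = 7.14 V.
V_DS = 7.14 V ≥ V_ov = 2.49 V, confirming saturation.

I_D = 7.13 mA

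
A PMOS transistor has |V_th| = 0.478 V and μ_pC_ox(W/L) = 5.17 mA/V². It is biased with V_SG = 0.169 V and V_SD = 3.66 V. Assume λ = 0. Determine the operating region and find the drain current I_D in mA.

V_SG = 0.169 V < |V_th| = 0.478 V, so the transistor is in cutoff.

Cutoff; I_D = 0 mA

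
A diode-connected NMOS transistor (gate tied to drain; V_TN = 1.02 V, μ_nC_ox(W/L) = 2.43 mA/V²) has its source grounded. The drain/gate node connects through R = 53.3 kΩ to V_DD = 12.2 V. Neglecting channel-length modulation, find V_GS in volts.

V_GS = 1.43 V

With gate tied to drain, V_GS = V_DS ≥ V_GS − V_TN, so the device is in saturation.
KCL at the drain: ½ k_n (V_GS − V_TN)² = (V_DD − V_GS)/R.
Let x = V_GS − 1.02. Then 64.8 x² + x − 11.18 = 0, giving x = 0.408 V (positive root), so V_GS = 1.43 V.
I_D = (V_DD − V_GS)/R = (12.2 − 1.43) / 53.3 = 0.202 mA.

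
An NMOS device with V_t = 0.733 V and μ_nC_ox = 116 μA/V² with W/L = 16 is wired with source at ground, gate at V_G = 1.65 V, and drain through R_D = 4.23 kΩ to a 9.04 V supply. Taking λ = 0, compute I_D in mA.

I_D = 0.780 mA

V_GS = V_G = 1.65 V, so V_ov = 1.65 − 0.733 = 0.917 V.
k_n = μ_nC_ox · (W/L) = 1.856 mA/V².
Assume saturation: I_D = ½ k_n V_ov² = 0.5 × 1.856 × 0.917² = 0.78 mA, giving V_DS = V_DD − I_D R_D = 9.04 − 0.78 × 4.23 = 5.74 V.
V_DS = 5.74 V ≥ V_ov = 0.917 V, confirming saturation.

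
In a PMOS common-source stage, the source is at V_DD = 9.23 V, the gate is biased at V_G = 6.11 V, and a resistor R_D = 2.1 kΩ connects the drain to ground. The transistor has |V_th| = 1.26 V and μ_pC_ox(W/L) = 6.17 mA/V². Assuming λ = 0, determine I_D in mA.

I_D = 4.20 mA

V_SG = V_DD − V_G = 9.23 − 6.11 = 3.12 V, so V_ov = 3.12 − 1.26 = 1.86 V.
Assume saturation: I_D = ½ k_p V_ov² = 0.5 × 6.17 × 1.86² = 10.7 mA, giving V_SD = V_DD − I_D R_D = 9.23 − 10.7 × 2.1 = -13.2 V.
But -13.2 V < V_ov = 1.86 V, so the device is actually in triode.
In triode I_D = k_p[V_ov V_SD − ½ V_SD²] and I_D = (V_DD − V_SD)/R_D. Equating: 6.48 V_SD² − 25.1 V_SD + 9.23 = 0, giving V_SD = 0.411 V (the root below V_ov).
I_D = (9.23 − 0.411) / 2.1 = 4.2 mA.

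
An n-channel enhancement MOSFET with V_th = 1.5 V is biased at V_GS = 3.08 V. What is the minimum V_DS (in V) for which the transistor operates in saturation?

The boundary between triode and saturation is V_DS = V_GS − V_th = V_ov.
V_ov = 3.08 − 1.5 = 1.58 V.

V_DS,sat = 1.58 V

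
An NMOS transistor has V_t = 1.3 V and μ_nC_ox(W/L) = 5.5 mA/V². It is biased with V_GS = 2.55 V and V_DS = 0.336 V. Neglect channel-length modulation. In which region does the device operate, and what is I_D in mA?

V_ov = V_GS − V_t = 2.55 − 1.3 = 1.25 V.
Since V_DS = 0.336 V < V_ov = 1.25 V, the device is in the triode region.
I_D = k_n [V_ov · V_DS − ½ V_DS²] = 5.5 × [1.25 × 0.336 − 0.5 × 0.336²] = 2 mA.

Triode; I_D = 2.00 mA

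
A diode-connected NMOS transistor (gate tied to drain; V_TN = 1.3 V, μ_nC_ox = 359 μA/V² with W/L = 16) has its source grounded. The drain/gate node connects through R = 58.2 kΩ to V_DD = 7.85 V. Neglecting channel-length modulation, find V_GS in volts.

With gate tied to drain, V_GS = V_DS ≥ V_GS − V_TN, so the device is in saturation.
k_n = μ_nC_ox · (W/L) = 5.744 mA/V².
KCL at the drain: ½ k_n (V_GS − V_TN)² = (V_DD − V_GS)/R.
Let x = V_GS − 1.3. Then 167 x² + x − 6.55 = 0, giving x = 0.195 V (positive root), so V_GS = 1.49 V.
I_D = (V_DD − V_GS)/R = (7.85 − 1.49) / 58.2 = 0.109 mA.

V_GS = 1.49 V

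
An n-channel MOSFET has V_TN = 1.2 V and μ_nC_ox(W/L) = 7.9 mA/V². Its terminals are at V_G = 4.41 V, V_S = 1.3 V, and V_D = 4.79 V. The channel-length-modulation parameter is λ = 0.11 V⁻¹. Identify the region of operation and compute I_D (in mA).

V_GS = V_G − V_S = 4.41 − 1.3 = 3.11 V; V_DS = V_D − V_S = 4.79 − 1.3 = 3.49 V.
V_ov = V_GS − V_TN = 3.11 − 1.2 = 1.91 V.
Since V_DS = 3.49 V ≥ V_ov = 1.91 V, the device is in saturation.
I_D = ½ k_n V_ov² (1 + λ V_DS) = 0.5 × 7.9 × 1.91² × (1 + 0.11 × 3.49) = 19.9 mA.

Saturation; I_D = 19.9 mA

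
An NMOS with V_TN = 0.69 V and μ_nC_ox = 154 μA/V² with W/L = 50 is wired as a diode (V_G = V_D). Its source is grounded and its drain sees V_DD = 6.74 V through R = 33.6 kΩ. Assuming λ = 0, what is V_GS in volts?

V_GS = 0.902 V

With gate tied to drain, V_GS = V_DS ≥ V_GS − V_TN, so the device is in saturation.
k_n = μ_nC_ox · (W/L) = 7.7 mA/V².
KCL at the drain: ½ k_n (V_GS − V_TN)² = (V_DD − V_GS)/R.
Let x = V_GS − 0.69. Then 129 x² + x − 6.05 = 0, giving x = 0.212 V (positive root), so V_GS = 0.902 V.
I_D = (V_DD − V_GS)/R = (6.74 − 0.902) / 33.6 = 0.174 mA.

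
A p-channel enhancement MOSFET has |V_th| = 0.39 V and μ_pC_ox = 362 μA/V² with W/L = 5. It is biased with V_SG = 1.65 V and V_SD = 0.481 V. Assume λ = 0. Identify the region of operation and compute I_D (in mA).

k_p = μ_pC_ox · (W/L) = 1.81 mA/V².
V_ov = V_SG − |V_th| = 1.65 − 0.39 = 1.26 V.
Since V_SD = 0.481 V < V_ov = 1.26 V, the device is in the triode region.
I_D = k_p [V_ov · V_SD − ½ V_SD²] = 1.81 × [1.26 × 0.481 − 0.5 × 0.481²] = 0.888 mA.

Triode; I_D = 0.888 mA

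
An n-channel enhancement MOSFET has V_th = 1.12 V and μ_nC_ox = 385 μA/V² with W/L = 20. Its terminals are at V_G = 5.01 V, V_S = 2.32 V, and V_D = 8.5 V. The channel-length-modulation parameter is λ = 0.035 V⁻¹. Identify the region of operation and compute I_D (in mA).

V_GS = V_G − V_S = 5.01 − 2.32 = 2.69 V; V_DS = V_D − V_S = 8.5 − 2.32 = 6.18 V.
k_n = μ_nC_ox · (W/L) = 7.7 mA/V².
V_ov = V_GS − V_th = 2.69 − 1.12 = 1.57 V.
Since V_DS = 6.18 V ≥ V_ov = 1.57 V, the device is in saturation.
I_D = ½ k_n V_ov² (1 + λ V_DS) = 0.5 × 7.7 × 1.57² × (1 + 0.035 × 6.18) = 11.5 mA.

Saturation; I_D = 11.5 mA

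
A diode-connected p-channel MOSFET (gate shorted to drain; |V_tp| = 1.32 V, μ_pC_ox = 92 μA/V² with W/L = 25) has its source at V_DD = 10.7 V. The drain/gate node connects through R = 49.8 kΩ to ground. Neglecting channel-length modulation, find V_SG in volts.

V_SG = 1.72 V

With gate tied to drain, V_SG = V_SD ≥ V_SG − |V_tp|, so the device is in saturation.
k_p = μ_pC_ox · (W/L) = 2.3 mA/V².
KCL at the drain: ½ k_p (V_SG − |V_tp|)² = (V_DD − V_SG)/R.
Let x = V_SG − 1.32. Then 57.3 x² + x − 9.38 = 0, giving x = 0.396 V (positive root), so V_SG = 1.72 V.
I_D = (V_DD − V_SG)/R = (10.7 − 1.72) / 49.8 = 0.18 mA.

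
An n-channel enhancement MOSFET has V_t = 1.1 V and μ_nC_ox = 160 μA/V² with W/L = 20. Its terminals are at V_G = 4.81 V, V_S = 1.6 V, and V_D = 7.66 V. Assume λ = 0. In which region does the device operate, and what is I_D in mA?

V_GS = V_G − V_S = 4.81 − 1.6 = 3.21 V; V_DS = V_D − V_S = 7.66 − 1.6 = 6.06 V.
k_n = μ_nC_ox · (W/L) = 3.2 mA/V².
V_ov = V_GS − V_t = 3.21 − 1.1 = 2.11 V.
Since V_DS = 6.06 V ≥ V_ov = 2.11 V, the device is in saturation.
I_D = ½ k_n V_ov² = 0.5 × 3.2 × 2.11² = 7.12 mA.

Saturation; I_D = 7.12 mA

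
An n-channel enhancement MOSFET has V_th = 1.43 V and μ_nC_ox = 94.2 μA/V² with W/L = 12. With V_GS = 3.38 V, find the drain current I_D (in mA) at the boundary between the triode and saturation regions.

At the boundary V_DS = V_ov = V_GS − V_th = 3.38 − 1.43 = 1.95 V.
k_n = μ_nC_ox · (W/L) = 1.13 mA/V².
I_D = ½ k_n V_ov² = 0.5 × 1.13 × 1.95² = 2.15 mA.

I_D = 2.15 mA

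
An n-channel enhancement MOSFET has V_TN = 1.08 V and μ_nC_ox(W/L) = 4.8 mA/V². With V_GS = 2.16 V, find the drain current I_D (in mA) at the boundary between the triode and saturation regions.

I_D = 2.80 mA

At the boundary V_DS = V_ov = V_GS − V_TN = 2.16 − 1.08 = 1.08 V.
I_D = ½ k_n V_ov² = 0.5 × 4.8 × 1.08² = 2.8 mA.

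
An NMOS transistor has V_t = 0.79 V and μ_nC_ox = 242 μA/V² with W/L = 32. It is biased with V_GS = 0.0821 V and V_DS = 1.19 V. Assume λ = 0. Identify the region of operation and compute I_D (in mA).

V_GS = 0.0821 V < V_t = 0.79 V, so the transistor is in cutoff.

Cutoff; I_D = 0 mA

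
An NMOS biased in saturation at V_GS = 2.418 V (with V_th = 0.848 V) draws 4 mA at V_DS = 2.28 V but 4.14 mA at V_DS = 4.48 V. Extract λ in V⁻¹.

λ = 0.0165 V⁻¹

With V_GS fixed, I_D ∝ (1 + λ V_DS) in saturation, so I_D2/I_D1 = (1 + λ V_DS2)/(1 + λ V_DS1).
4.14/4 = 1.035 = (1 + 4.48 λ)/(1 + 2.28 λ).
Solving: λ (I_D1 V_DS2 − I_D2 V_DS1) = I_D2 − I_D1, so λ = (4.14 − 4) / (4 × 4.48 − 4.14 × 2.28) = 0.14 / 8.48 = 0.0165 V⁻¹.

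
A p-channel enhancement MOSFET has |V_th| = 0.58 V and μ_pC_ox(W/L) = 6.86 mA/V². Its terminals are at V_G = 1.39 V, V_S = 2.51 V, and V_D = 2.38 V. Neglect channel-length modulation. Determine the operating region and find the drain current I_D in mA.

V_SG = V_S − V_G = 2.51 − 1.39 = 1.12 V; V_SD = V_S − V_D = 2.51 − 2.38 = 0.13 V.
V_ov = V_SG − |V_th| = 1.12 − 0.58 = 0.54 V.
Since V_SD = 0.13 V < V_ov = 0.54 V, the device is in the triode region.
I_D = k_p [V_ov · V_SD − ½ V_SD²] = 6.86 × [0.54 × 0.13 − 0.5 × 0.13²] = 0.424 mA.

Triode; I_D = 0.424 mA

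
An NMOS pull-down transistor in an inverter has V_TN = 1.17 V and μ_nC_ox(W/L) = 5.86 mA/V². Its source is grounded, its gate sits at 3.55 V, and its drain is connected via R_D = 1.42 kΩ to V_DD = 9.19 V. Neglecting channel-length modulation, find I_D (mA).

I_D = 6.13 mA

V_GS = V_G = 3.55 V, so V_ov = 3.55 − 1.17 = 2.38 V.
Assume saturation: I_D = ½ k_n V_ov² = 0.5 × 5.86 × 2.38² = 16.6 mA, giving V_DS = V_DD − I_D R_D = 9.19 − 16.6 × 1.42 = -14.4 V.
But -14.4 V < V_ov = 2.38 V, so the device is actually in triode.
In triode I_D = k_n[V_ov V_DS − ½ V_DS²] and I_D = (V_DD − V_DS)/R_D. Equating: 4.16 V_DS² − 20.8 V_DS + 9.19 = 0, giving V_DS = 0.49 V (the root below V_ov).
I_D = (9.19 − 0.49) / 1.42 = 6.13 mA.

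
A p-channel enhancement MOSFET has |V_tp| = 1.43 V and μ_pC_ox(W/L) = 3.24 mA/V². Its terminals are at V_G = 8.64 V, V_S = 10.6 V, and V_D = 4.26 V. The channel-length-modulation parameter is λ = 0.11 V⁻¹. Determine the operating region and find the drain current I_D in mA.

V_SG = V_S − V_G = 10.6 − 8.64 = 1.96 V; V_SD = V_S − V_D = 10.6 − 4.26 = 6.34 V.
V_ov = V_SG − |V_tp| = 1.96 − 1.43 = 0.53 V.
Since V_SD = 6.34 V ≥ V_ov = 0.53 V, the device is in saturation.
I_D = ½ k_p V_ov² (1 + λ V_SD) = 0.5 × 3.24 × 0.53² × (1 + 0.11 × 6.34) = 0.772 mA.

Saturation; I_D = 0.772 mA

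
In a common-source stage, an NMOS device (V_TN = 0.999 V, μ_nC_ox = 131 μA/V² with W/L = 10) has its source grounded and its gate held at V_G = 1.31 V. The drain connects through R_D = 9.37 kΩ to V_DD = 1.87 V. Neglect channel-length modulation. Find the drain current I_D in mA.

V_GS = V_G = 1.31 V, so V_ov = 1.31 − 0.999 = 0.311 V.
k_n = μ_nC_ox · (W/L) = 1.31 mA/V².
Assume saturation: I_D = ½ k_n V_ov² = 0.5 × 1.31 × 0.311² = 0.0634 mA, giving V_DS = V_DD − I_D R_D = 1.87 − 0.0634 × 9.37 = 1.28 V.
V_DS = 1.28 V ≥ V_ov = 0.311 V, confirming saturation.

I_D = 0.0634 mA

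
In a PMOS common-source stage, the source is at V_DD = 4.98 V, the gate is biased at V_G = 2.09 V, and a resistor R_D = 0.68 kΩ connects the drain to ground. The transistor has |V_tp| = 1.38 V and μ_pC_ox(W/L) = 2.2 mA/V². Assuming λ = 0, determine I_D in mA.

I_D = 2.51 mA

V_SG = V_DD − V_G = 4.98 − 2.09 = 2.89 V, so V_ov = 2.89 − 1.38 = 1.51 V.
Assume saturation: I_D = ½ k_p V_ov² = 0.5 × 2.2 × 1.51² = 2.51 mA, giving V_SD = V_DD − I_D R_D = 4.98 − 2.51 × 0.68 = 3.27 V.
V_SD = 3.27 V ≥ V_ov = 1.51 V, confirming saturation.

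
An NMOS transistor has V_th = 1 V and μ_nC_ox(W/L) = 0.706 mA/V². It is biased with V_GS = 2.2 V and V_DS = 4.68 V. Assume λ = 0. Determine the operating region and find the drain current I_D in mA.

Saturation; I_D = 0.508 mA

V_ov = V_GS − V_th = 2.2 − 1 = 1.2 V.
Since V_DS = 4.68 V ≥ V_ov = 1.2 V, the device is in saturation.
I_D = ½ k_n V_ov² = 0.5 × 0.706 × 1.2² = 0.508 mA.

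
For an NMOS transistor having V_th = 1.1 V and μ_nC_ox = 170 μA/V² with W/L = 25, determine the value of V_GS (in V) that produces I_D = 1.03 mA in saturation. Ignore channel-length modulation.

V_GS = 1.80 V

k_n = μ_nC_ox · (W/L) = 4.25 mA/V².
In saturation I_D = ½ k_n (V_GS − V_th)², so V_GS − V_th = √(2 I_D / k_n) = √(2 × 1.03 / 4.25) = 0.696 V.
V_GS = 1.1 + 0.696 = 1.8 V.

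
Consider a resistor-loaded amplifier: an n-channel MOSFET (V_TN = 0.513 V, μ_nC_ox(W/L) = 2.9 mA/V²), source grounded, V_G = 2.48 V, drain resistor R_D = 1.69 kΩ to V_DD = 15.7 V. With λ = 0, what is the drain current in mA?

V_GS = V_G = 2.48 V, so V_ov = 2.48 − 0.513 = 1.97 V.
Assume saturation: I_D = ½ k_n V_ov² = 0.5 × 2.9 × 1.97² = 5.61 mA, giving V_DS = V_DD − I_D R_D = 15.7 − 5.61 × 1.69 = 6.22 V.
V_DS = 6.22 V ≥ V_ov = 1.97 V, confirming saturation.

I_D = 5.61 mA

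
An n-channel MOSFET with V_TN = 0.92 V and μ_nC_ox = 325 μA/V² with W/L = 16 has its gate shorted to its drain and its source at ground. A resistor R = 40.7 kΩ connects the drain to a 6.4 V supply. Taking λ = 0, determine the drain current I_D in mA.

With gate tied to drain, V_GS = V_DS ≥ V_GS − V_TN, so the device is in saturation.
k_n = μ_nC_ox · (W/L) = 5.2 mA/V².
KCL at the drain: ½ k_n (V_GS − V_TN)² = (V_DD − V_GS)/R.
Let x = V_GS − 0.92. Then 106 x² + x − 5.48 = 0, giving x = 0.223 V (positive root), so V_GS = 1.14 V.
I_D = (V_DD − V_GS)/R = (6.4 − 1.14) / 40.7 = 0.129 mA.

I_D = 0.129 mA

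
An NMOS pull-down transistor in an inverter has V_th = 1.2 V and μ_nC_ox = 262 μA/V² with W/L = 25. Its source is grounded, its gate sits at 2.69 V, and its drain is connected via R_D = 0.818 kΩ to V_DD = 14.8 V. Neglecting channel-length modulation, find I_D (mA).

I_D = 7.27 mA

V_GS = V_G = 2.69 V, so V_ov = 2.69 − 1.2 = 1.49 V.
k_n = μ_nC_ox · (W/L) = 6.55 mA/V².
Assume saturation: I_D = ½ k_n V_ov² = 0.5 × 6.55 × 1.49² = 7.27 mA, giving V_DS = V_DD − I_D R_D = 14.8 − 7.27 × 0.818 = 8.85 V.
V_DS = 8.85 V ≥ V_ov = 1.49 V, confirming saturation.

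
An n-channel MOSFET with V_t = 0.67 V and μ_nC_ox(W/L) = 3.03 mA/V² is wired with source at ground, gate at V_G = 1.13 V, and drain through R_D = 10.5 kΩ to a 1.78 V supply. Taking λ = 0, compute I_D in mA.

V_GS = V_G = 1.13 V, so V_ov = 1.13 − 0.67 = 0.46 V.
Assume saturation: I_D = ½ k_n V_ov² = 0.5 × 3.03 × 0.46² = 0.321 mA, giving V_DS = V_DD − I_D R_D = 1.78 − 0.321 × 10.5 = -1.59 V.
But -1.59 V < V_ov = 0.46 V, so the device is actually in triode.
In triode I_D = k_n[V_ov V_DS − ½ V_DS²] and I_D = (V_DD − V_DS)/R_D. Equating: 15.9 V_DS² − 15.63 V_DS + 1.78 = 0, giving V_DS = 0.131 V (the root below V_ov).
I_D = (1.78 − 0.131) / 10.5 = 0.157 mA.

I_D = 0.157 mA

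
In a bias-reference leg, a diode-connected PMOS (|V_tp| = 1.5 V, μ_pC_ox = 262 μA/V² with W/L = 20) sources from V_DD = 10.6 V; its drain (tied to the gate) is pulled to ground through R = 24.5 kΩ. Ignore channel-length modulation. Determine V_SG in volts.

V_SG = 1.87 V

With gate tied to drain, V_SG = V_SD ≥ V_SG − |V_tp|, so the device is in saturation.
k_p = μ_pC_ox · (W/L) = 5.24 mA/V².
KCL at the drain: ½ k_p (V_SG − |V_tp|)² = (V_DD − V_SG)/R.
Let x = V_SG − 1.5. Then 64.2 x² + x − 9.1 = 0, giving x = 0.369 V (positive root), so V_SG = 1.87 V.
I_D = (V_DD − V_SG)/R = (10.6 − 1.87) / 24.5 = 0.356 mA.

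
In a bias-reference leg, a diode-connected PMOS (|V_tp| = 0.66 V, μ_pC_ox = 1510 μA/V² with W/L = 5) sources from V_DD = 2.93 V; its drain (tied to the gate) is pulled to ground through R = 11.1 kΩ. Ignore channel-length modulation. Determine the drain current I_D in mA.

With gate tied to drain, V_SG = V_SD ≥ V_SG − |V_tp|, so the device is in saturation.
k_p = μ_pC_ox · (W/L) = 7.55 mA/V².
KCL at the drain: ½ k_p (V_SG − |V_tp|)² = (V_DD − V_SG)/R.
Let x = V_SG − 0.66. Then 41.9 x² + x − 2.27 = 0, giving x = 0.221 V (positive root), so V_SG = 0.881 V.
I_D = (V_DD − V_SG)/R = (2.93 − 0.881) / 11.1 = 0.185 mA.

I_D = 0.185 mA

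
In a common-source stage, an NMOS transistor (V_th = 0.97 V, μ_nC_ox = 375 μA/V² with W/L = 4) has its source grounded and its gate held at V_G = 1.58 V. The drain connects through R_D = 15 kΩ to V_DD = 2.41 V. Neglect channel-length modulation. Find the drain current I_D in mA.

I_D = 0.148 mA

V_GS = V_G = 1.58 V, so V_ov = 1.58 − 0.97 = 0.61 V.
k_n = μ_nC_ox · (W/L) = 1.5 mA/V².
Assume saturation: I_D = ½ k_n V_ov² = 0.5 × 1.5 × 0.61² = 0.279 mA, giving V_DS = V_DD − I_D R_D = 2.41 − 0.279 × 15 = -1.78 V.
But -1.78 V < V_ov = 0.61 V, so the device is actually in triode.
In triode I_D = k_n[V_ov V_DS − ½ V_DS²] and I_D = (V_DD − V_DS)/R_D. Equating: 11.2 V_DS² − 14.73 V_DS + 2.41 = 0, giving V_DS = 0.192 V (the root below V_ov).
I_D = (2.41 − 0.192) / 15 = 0.148 mA.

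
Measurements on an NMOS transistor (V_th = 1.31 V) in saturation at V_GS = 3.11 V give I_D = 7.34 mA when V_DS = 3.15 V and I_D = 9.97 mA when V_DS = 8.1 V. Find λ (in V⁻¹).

With V_GS fixed, I_D ∝ (1 + λ V_DS) in saturation, so I_D2/I_D1 = (1 + λ V_DS2)/(1 + λ V_DS1).
9.97/7.34 = 1.358 = (1 + 8.1 λ)/(1 + 3.15 λ).
Solving: λ (I_D1 V_DS2 − I_D2 V_DS1) = I_D2 − I_D1, so λ = (9.97 − 7.34) / (7.34 × 8.1 − 9.97 × 3.15) = 2.63 / 28 = 0.0938 V⁻¹.

λ = 0.0938 V⁻¹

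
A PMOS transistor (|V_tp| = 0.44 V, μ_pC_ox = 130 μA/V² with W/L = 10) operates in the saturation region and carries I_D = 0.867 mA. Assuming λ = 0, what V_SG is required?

V_SG = 1.59 V

k_p = μ_pC_ox · (W/L) = 1.3 mA/V².
In saturation I_D = ½ k_p (V_SG − |V_tp|)², so V_SG − |V_tp| = √(2 I_D / k_p) = √(2 × 0.867 / 1.3) = 1.15 V.
V_SG = 0.44 + 1.15 = 1.59 V.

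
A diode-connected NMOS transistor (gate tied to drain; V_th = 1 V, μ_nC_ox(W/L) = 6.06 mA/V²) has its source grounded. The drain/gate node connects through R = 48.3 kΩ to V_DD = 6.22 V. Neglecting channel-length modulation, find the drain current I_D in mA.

With gate tied to drain, V_GS = V_DS ≥ V_GS − V_th, so the device is in saturation.
KCL at the drain: ½ k_n (V_GS − V_th)² = (V_DD − V_GS)/R.
Let x = V_GS − 1. Then 146 x² + x − 5.22 = 0, giving x = 0.185 V (positive root), so V_GS = 1.19 V.
I_D = (V_DD − V_GS)/R = (6.22 − 1.19) / 48.3 = 0.104 mA.

I_D = 0.104 mA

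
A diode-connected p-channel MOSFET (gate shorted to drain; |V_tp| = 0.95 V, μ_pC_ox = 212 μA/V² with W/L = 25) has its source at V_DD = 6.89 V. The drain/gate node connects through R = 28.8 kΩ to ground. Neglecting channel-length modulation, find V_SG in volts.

V_SG = 1.22 V

With gate tied to drain, V_SG = V_SD ≥ V_SG − |V_tp|, so the device is in saturation.
k_p = μ_pC_ox · (W/L) = 5.3 mA/V².
KCL at the drain: ½ k_p (V_SG − |V_tp|)² = (V_DD − V_SG)/R.
Let x = V_SG − 0.95. Then 76.3 x² + x − 5.94 = 0, giving x = 0.273 V (positive root), so V_SG = 1.22 V.
I_D = (V_DD − V_SG)/R = (6.89 − 1.22) / 28.8 = 0.197 mA.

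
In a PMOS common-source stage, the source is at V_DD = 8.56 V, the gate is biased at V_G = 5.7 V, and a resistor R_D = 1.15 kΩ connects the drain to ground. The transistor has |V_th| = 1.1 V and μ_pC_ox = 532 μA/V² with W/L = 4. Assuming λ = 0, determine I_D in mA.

I_D = 3.30 mA

V_SG = V_DD − V_G = 8.56 − 5.7 = 2.86 V, so V_ov = 2.86 − 1.1 = 1.76 V.
k_p = μ_pC_ox · (W/L) = 2.128 mA/V².
Assume saturation: I_D = ½ k_p V_ov² = 0.5 × 2.128 × 1.76² = 3.3 mA, giving V_SD = V_DD − I_D R_D = 8.56 − 3.3 × 1.15 = 4.77 V.
V_SD = 4.77 V ≥ V_ov = 1.76 V, confirming saturation.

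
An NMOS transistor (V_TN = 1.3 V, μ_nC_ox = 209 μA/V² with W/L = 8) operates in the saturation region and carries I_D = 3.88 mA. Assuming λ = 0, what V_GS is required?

V_GS = 3.45 V

k_n = μ_nC_ox · (W/L) = 1.672 mA/V².
In saturation I_D = ½ k_n (V_GS − V_TN)², so V_GS − V_TN = √(2 I_D / k_n) = √(2 × 3.88 / 1.672) = 2.15 V.
V_GS = 1.3 + 2.15 = 3.45 V.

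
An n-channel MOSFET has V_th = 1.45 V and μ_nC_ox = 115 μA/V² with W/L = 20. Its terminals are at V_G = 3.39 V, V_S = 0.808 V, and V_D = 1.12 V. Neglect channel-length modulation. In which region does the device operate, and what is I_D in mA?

Triode; I_D = 0.700 mA

V_GS = V_G − V_S = 3.39 − 0.808 = 2.58 V; V_DS = V_D − V_S = 1.12 − 0.808 = 0.312 V.
k_n = μ_nC_ox · (W/L) = 2.3 mA/V².
V_ov = V_GS − V_th = 2.58 − 1.45 = 1.13 V.
Since V_DS = 0.312 V < V_ov = 1.13 V, the device is in the triode region.
I_D = k_n [V_ov · V_DS − ½ V_DS²] = 2.3 × [1.13 × 0.312 − 0.5 × 0.312²] = 0.7 mA.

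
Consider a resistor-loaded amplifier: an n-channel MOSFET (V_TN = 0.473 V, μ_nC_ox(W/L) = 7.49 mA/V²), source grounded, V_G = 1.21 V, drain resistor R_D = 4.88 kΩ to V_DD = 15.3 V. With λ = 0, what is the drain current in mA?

V_GS = V_G = 1.21 V, so V_ov = 1.21 − 0.473 = 0.737 V.
Assume saturation: I_D = ½ k_n V_ov² = 0.5 × 7.49 × 0.737² = 2.03 mA, giving V_DS = V_DD − I_D R_D = 15.3 − 2.03 × 4.88 = 5.37 V.
V_DS = 5.37 V ≥ V_ov = 0.737 V, confirming saturation.

I_D = 2.03 mA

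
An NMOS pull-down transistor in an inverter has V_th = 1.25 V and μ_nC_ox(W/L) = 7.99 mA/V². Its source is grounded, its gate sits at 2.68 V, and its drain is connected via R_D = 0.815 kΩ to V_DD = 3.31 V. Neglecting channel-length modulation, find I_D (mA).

I_D = 3.62 mA

V_GS = V_G = 2.68 V, so V_ov = 2.68 − 1.25 = 1.43 V.
Assume saturation: I_D = ½ k_n V_ov² = 0.5 × 7.99 × 1.43² = 8.17 mA, giving V_DS = V_DD − I_D R_D = 3.31 − 8.17 × 0.815 = -3.35 V.
But -3.35 V < V_ov = 1.43 V, so the device is actually in triode.
In triode I_D = k_n[V_ov V_DS − ½ V_DS²] and I_D = (V_DD − V_DS)/R_D. Equating: 3.26 V_DS² − 10.31 V_DS + 3.31 = 0, giving V_DS = 0.362 V (the root below V_ov).
I_D = (3.31 − 0.362) / 0.815 = 3.62 mA.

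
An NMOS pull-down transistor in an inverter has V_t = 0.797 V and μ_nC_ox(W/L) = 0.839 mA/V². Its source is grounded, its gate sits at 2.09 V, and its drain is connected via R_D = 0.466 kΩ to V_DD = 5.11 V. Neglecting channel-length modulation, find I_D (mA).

I_D = 0.701 mA

V_GS = V_G = 2.09 V, so V_ov = 2.09 − 0.797 = 1.29 V.
Assume saturation: I_D = ½ k_n V_ov² = 0.5 × 0.839 × 1.29² = 0.701 mA, giving V_DS = V_DD − I_D R_D = 5.11 − 0.701 × 0.466 = 4.78 V.
V_DS = 4.78 V ≥ V_ov = 1.29 V, confirming saturation.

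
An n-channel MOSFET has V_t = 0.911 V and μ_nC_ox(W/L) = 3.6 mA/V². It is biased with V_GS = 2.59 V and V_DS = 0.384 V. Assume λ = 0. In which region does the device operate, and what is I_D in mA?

Triode; I_D = 2.06 mA

V_ov = V_GS − V_t = 2.59 − 0.911 = 1.68 V.
Since V_DS = 0.384 V < V_ov = 1.68 V, the device is in the triode region.
I_D = k_n [V_ov · V_DS − ½ V_DS²] = 3.6 × [1.68 × 0.384 − 0.5 × 0.384²] = 2.06 mA.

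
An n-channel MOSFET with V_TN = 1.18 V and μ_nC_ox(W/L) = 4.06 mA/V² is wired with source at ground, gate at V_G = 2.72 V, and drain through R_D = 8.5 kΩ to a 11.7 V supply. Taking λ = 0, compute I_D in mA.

V_GS = V_G = 2.72 V, so V_ov = 2.72 − 1.18 = 1.54 V.
Assume saturation: I_D = ½ k_n V_ov² = 0.5 × 4.06 × 1.54² = 4.81 mA, giving V_DS = V_DD − I_D R_D = 11.7 − 4.81 × 8.5 = -29.2 V.
But -29.2 V < V_ov = 1.54 V, so the device is actually in triode.
In triode I_D = k_n[V_ov V_DS − ½ V_DS²] and I_D = (V_DD − V_DS)/R_D. Equating: 17.3 V_DS² − 54.15 V_DS + 11.7 = 0, giving V_DS = 0.233 V (the root below V_ov).
I_D = (11.7 − 0.233) / 8.5 = 1.35 mA.

I_D = 1.35 mA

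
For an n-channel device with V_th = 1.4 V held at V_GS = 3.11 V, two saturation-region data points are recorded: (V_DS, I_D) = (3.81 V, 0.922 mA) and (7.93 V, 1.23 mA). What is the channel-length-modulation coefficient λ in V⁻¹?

With V_GS fixed, I_D ∝ (1 + λ V_DS) in saturation, so I_D2/I_D1 = (1 + λ V_DS2)/(1 + λ V_DS1).
1.23/0.922 = 1.334 = (1 + 7.93 λ)/(1 + 3.81 λ).
Solving: λ (I_D1 V_DS2 − I_D2 V_DS1) = I_D2 − I_D1, so λ = (1.23 − 0.922) / (0.922 × 7.93 − 1.23 × 3.81) = 0.308 / 2.63 = 0.117 V⁻¹.

λ = 0.117 V⁻¹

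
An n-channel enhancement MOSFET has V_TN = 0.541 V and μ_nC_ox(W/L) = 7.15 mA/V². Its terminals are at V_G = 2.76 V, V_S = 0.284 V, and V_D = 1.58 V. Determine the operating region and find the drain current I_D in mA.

Triode; I_D = 11.9 mA

V_GS = V_G − V_S = 2.76 − 0.284 = 2.48 V; V_DS = V_D − V_S = 1.58 − 0.284 = 1.3 V.
V_ov = V_GS − V_TN = 2.48 − 0.541 = 1.94 V.
Since V_DS = 1.3 V < V_ov = 1.94 V, the device is in the triode region.
I_D = k_n [V_ov · V_DS − ½ V_DS²] = 7.15 × [1.94 × 1.3 − 0.5 × 1.3²] = 11.9 mA.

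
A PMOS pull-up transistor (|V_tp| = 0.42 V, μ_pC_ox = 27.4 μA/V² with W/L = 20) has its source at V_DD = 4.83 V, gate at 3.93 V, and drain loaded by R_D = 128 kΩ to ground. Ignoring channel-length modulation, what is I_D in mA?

I_D = 0.0364 mA

V_SG = V_DD − V_G = 4.83 − 3.93 = 0.9 V, so V_ov = 0.9 − 0.42 = 0.48 V.
k_p = μ_pC_ox · (W/L) = 0.548 mA/V².
Assume saturation: I_D = ½ k_p V_ov² = 0.5 × 0.548 × 0.48² = 0.0631 mA, giving V_SD = V_DD − I_D R_D = 4.83 − 0.0631 × 128 = -3.25 V.
But -3.25 V < V_ov = 0.48 V, so the device is actually in triode.
In triode I_D = k_p[V_ov V_SD − ½ V_SD²] and I_D = (V_DD − V_SD)/R_D. Equating: 35.1 V_SD² − 34.67 V_SD + 4.83 = 0, giving V_SD = 0.168 V (the root below V_ov).
I_D = (4.83 − 0.168) / 128 = 0.0364 mA.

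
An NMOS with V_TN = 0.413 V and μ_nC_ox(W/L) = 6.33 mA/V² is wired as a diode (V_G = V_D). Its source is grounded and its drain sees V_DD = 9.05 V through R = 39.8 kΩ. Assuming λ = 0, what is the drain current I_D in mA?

With gate tied to drain, V_GS = V_DS ≥ V_GS − V_TN, so the device is in saturation.
KCL at the drain: ½ k_n (V_GS − V_TN)² = (V_DD − V_GS)/R.
Let x = V_GS − 0.413. Then 126 x² + x − 8.637 = 0, giving x = 0.258 V (positive root), so V_GS = 0.671 V.
I_D = (V_DD − V_GS)/R = (9.05 − 0.671) / 39.8 = 0.211 mA.

I_D = 0.211 mA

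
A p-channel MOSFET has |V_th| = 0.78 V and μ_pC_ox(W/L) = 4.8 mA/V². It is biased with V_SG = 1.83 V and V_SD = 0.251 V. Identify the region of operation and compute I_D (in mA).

V_ov = V_SG − |V_th| = 1.83 − 0.78 = 1.05 V.
Since V_SD = 0.251 V < V_ov = 1.05 V, the device is in the triode region.
I_D = k_p [V_ov · V_SD − ½ V_SD²] = 4.8 × [1.05 × 0.251 − 0.5 × 0.251²] = 1.11 mA.

Triode; I_D = 1.11 mA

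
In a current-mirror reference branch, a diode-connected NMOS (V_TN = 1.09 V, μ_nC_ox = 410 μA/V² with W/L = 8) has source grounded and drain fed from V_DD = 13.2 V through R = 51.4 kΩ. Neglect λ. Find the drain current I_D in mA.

With gate tied to drain, V_GS = V_DS ≥ V_GS − V_TN, so the device is in saturation.
k_n = μ_nC_ox · (W/L) = 3.28 mA/V².
KCL at the drain: ½ k_n (V_GS − V_TN)² = (V_DD − V_GS)/R.
Let x = V_GS − 1.09. Then 84.3 x² + x − 12.11 = 0, giving x = 0.373 V (positive root), so V_GS = 1.46 V.
I_D = (V_DD − V_GS)/R = (13.2 − 1.46) / 51.4 = 0.228 mA.

I_D = 0.228 mA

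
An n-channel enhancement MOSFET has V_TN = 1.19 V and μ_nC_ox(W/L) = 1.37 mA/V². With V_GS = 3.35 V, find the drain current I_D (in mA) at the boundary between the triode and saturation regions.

I_D = 3.20 mA

At the boundary V_DS = V_ov = V_GS − V_TN = 3.35 − 1.19 = 2.16 V.
I_D = ½ k_n V_ov² = 0.5 × 1.37 × 2.16² = 3.2 mA.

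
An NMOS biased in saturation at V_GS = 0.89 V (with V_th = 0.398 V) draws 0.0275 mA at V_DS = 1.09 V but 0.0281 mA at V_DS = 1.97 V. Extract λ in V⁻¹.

λ = 0.0255 V⁻¹

With V_GS fixed, I_D ∝ (1 + λ V_DS) in saturation, so I_D2/I_D1 = (1 + λ V_DS2)/(1 + λ V_DS1).
0.0281/0.0275 = 1.022 = (1 + 1.97 λ)/(1 + 1.09 λ).
Solving: λ (I_D1 V_DS2 − I_D2 V_DS1) = I_D2 − I_D1, so λ = (0.0281 − 0.0275) / (0.0275 × 1.97 − 0.0281 × 1.09) = 0.0006 / 0.0235 = 0.0255 V⁻¹.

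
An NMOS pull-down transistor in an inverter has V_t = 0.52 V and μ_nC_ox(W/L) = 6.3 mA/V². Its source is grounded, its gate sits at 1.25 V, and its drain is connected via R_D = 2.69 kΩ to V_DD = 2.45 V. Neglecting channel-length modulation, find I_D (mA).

I_D = 0.832 mA

V_GS = V_G = 1.25 V, so V_ov = 1.25 − 0.52 = 0.73 V.
Assume saturation: I_D = ½ k_n V_ov² = 0.5 × 6.3 × 0.73² = 1.68 mA, giving V_DS = V_DD − I_D R_D = 2.45 − 1.68 × 2.69 = -2.07 V.
But -2.07 V < V_ov = 0.73 V, so the device is actually in triode.
In triode I_D = k_n[V_ov V_DS − ½ V_DS²] and I_D = (V_DD − V_DS)/R_D. Equating: 8.47 V_DS² − 13.37 V_DS + 2.45 = 0, giving V_DS = 0.212 V (the root below V_ov).
I_D = (2.45 − 0.212) / 2.69 = 0.832 mA.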